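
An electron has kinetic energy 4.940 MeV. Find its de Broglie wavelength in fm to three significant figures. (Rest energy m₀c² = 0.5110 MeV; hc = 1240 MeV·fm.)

Total energy E = KE + m₀c² = 4.940 + 0.5110 = 5.4510 MeV.
(pc)² = E² − (m₀c²)² = (5.4510)² − (0.5110)² = 29.45 MeV², so pc = 5.427 MeV.
λ = hc/(pc) = 1240 MeV·fm / 5.427 MeV = 228 fm.

λ = 228 fm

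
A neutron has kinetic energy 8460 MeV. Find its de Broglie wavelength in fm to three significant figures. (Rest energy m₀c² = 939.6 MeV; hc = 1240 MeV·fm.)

Total energy E = KE + m₀c² = 8460 + 939.6 = 9399.6 MeV.
(pc)² = E² − (m₀c²)² = (9399.6)² − (939.6)² = 8.747 × 10⁷ MeV², so pc = 9353 MeV.
λ = hc/(pc) = 1240 MeV·fm / 9353 MeV = 0.133 fm.

λ = 0.133 fm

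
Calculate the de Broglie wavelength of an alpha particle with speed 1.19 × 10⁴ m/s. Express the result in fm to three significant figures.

p = mv = 6.645 × 10⁻²⁷ × 1.19 × 10⁴ = 7.908 × 10⁻²³ kg·m/s.
λ = h/p = 6.626 × 10⁻³⁴ / 7.908 × 10⁻²³ = 8.38 × 10⁻¹² m = 8380 fm.

λ = 8380 fm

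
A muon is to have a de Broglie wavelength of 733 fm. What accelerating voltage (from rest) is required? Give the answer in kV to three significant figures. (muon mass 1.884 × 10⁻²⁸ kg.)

p = h/λ = 6.626 × 10⁻³⁴ / 7.330 × 10⁻¹³ = 9.040 × 10⁻²² kg·m/s.
KE = p²/(2m) = 2.169 × 10⁻¹⁵ J.
V = KE/e = 2.169 × 10⁻¹⁵ / (1.602 × 10⁻¹⁹) = 13.5 kV.

V = 13.5 kV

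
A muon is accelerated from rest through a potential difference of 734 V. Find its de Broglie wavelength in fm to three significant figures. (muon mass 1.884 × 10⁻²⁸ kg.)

KE = eV = 1.602 × 10⁻¹⁹ × 734.0 = 1.176 × 10⁻¹⁶ J.
p = √(2mKE) = √(2 × 1.884 × 10⁻²⁸ × 1.176 × 10⁻¹⁶) = 2.105 × 10⁻²² kg·m/s.
λ = h/p = 6.626 × 10⁻³⁴ / 2.105 × 10⁻²² = 3.15 × 10⁻¹² m = 3150 fm.

λ = 3150 fm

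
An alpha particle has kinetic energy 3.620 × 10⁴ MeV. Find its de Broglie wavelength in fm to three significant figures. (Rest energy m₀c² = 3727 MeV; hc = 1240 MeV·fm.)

Total energy E = KE + m₀c² = 3.620 × 10⁴ + 3727 = 39927 MeV.
(pc)² = E² − (m₀c²)² = (39927)² − (3727)² = 1.580 × 10⁹ MeV², so pc = 3.975 × 10⁴ MeV.
λ = hc/(pc) = 1240 MeV·fm / 3.975 × 10⁴ MeV = 0.0312 fm.

λ = 0.0312 fm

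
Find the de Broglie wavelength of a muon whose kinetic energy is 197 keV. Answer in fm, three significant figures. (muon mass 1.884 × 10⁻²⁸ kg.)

λ = 192 fm

KE = 197 keV = 3.156 × 10⁻¹⁴ J.
p = √(2mKE) = √(2 × 1.884 × 10⁻²⁸ × 3.156 × 10⁻¹⁴) = 3.448 × 10⁻²¹ kg·m/s.
λ = h/p = 6.626 × 10⁻³⁴ / 3.448 × 10⁻²¹ = 1.92 × 10⁻¹³ m = 192 fm.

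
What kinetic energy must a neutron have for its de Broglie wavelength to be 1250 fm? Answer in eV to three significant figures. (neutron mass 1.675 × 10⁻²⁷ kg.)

p = h/λ = 6.626 × 10⁻³⁴ / 1.250 × 10⁻¹² = 5.301 × 10⁻²² kg·m/s.
KE = p²/(2m) = (5.301 × 10⁻²²)² / (2 × 1.675 × 10⁻²⁷) = 8.388 × 10⁻¹⁷ J = 524 eV.

KE = 524 eV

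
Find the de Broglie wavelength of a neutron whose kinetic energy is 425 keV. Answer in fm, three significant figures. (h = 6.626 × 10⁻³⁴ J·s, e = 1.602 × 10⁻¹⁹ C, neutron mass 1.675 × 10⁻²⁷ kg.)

KE = 425 keV = 6.809 × 10⁻¹⁴ J.
p = √(2mKE) = √(2 × 1.675 × 10⁻²⁷ × 6.809 × 10⁻¹⁴) = 1.510 × 10⁻²⁰ kg·m/s.
λ = h/p = 6.626 × 10⁻³⁴ / 1.510 × 10⁻²⁰ = 4.39 × 10⁻¹⁴ m = 43.9 fm.

λ = 43.9 fm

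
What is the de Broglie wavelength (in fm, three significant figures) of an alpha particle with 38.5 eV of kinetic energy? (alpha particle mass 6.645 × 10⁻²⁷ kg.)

KE = 38.5 eV = 6.168 × 10⁻¹⁸ J.
p = √(2mKE) = √(2 × 6.645 × 10⁻²⁷ × 6.168 × 10⁻¹⁸) = 2.863 × 10⁻²² kg·m/s.
λ = h/p = 6.626 × 10⁻³⁴ / 2.863 × 10⁻²² = 2.31 × 10⁻¹² m = 2310 fm.

λ = 2310 fm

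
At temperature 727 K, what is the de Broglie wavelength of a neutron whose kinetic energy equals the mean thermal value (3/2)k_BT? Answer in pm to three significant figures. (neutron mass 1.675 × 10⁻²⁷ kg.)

KE = (3/2)k_BT = 1.5 × 1.381 × 10⁻²³ × 727 = 1.506 × 10⁻²⁰ J.
p = √(2mKE) = √(2 × 1.675 × 10⁻²⁷ × 1.506 × 10⁻²⁰) = 7.103 × 10⁻²⁴ kg·m/s.
λ = h/p = 9.33 × 10⁻¹¹ m = 93.3 pm.

λ = 93.3 pm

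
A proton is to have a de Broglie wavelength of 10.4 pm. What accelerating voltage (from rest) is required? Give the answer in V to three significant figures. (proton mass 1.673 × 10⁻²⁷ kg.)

p = h/λ = 6.626 × 10⁻³⁴ / 1.040 × 10⁻¹¹ = 6.371 × 10⁻²³ kg·m/s.
KE = p²/(2m) = 1.213 × 10⁻¹⁸ J.
V = KE/e = 1.213 × 10⁻¹⁸ / (1.602 × 10⁻¹⁹) = 7.57 V.

V = 7.57 V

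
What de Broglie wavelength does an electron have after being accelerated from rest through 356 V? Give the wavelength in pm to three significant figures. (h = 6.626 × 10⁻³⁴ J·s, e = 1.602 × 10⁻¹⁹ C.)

KE = eV = 1.602 × 10⁻¹⁹ × 356.0 = 5.703 × 10⁻¹⁷ J.
p = √(2mKE) = √(2 × 9.109 × 10⁻³¹ × 5.703 × 10⁻¹⁷) = 1.019 × 10⁻²³ kg·m/s.
λ = h/p = 6.626 × 10⁻³⁴ / 1.019 × 10⁻²³ = 6.50 × 10⁻¹¹ m = 65.0 pm.

λ = 65.0 pm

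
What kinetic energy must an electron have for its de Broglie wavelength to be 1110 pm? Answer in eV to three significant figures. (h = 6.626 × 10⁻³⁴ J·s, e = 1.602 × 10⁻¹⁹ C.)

KE = 1.22 eV

p = h/λ = 6.626 × 10⁻³⁴ / 1.110 × 10⁻⁹ = 5.969 × 10⁻²⁵ kg·m/s.
KE = p²/(2m) = (5.969 × 10⁻²⁵)² / (2 × 9.109 × 10⁻³¹) = 1.956 × 10⁻¹⁹ J = 1.22 eV.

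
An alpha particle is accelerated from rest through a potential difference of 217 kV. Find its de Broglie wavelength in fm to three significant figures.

λ = 21.8 fm

KE = 2eV = 2 × 1.602 × 10⁻¹⁹ × 2.170 × 10⁵ = 6.953 × 10⁻¹⁴ J.
p = √(2mKE) = √(2 × 6.645 × 10⁻²⁷ × 6.953 × 10⁻¹⁴) = 3.040 × 10⁻²⁰ kg·m/s.
λ = h/p = 6.626 × 10⁻³⁴ / 3.040 × 10⁻²⁰ = 2.18 × 10⁻¹⁴ m = 21.8 fm.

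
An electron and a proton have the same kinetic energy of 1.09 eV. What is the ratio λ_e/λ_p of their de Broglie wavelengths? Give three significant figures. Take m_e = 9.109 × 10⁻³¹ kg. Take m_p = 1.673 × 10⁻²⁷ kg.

At fixed KE, p = √(2mKE) so λ = h/p ∝ 1/√m.
λ_e/λ_p = √(m_p/m_e) = √(1.673 × 10⁻²⁷/9.109 × 10⁻³¹) = √(1837) = 42.9.

λ_e/λ_p = 42.9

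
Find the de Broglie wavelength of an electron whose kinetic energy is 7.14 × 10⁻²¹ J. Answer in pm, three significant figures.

λ = 5810 pm

p = √(2mKE) = √(2 × 9.109 × 10⁻³¹ × 7.140 × 10⁻²¹) = 1.141 × 10⁻²⁵ kg·m/s.
λ = h/p = 6.626 × 10⁻³⁴ / 1.141 × 10⁻²⁵ = 5.81 × 10⁻⁹ m = 5810 pm.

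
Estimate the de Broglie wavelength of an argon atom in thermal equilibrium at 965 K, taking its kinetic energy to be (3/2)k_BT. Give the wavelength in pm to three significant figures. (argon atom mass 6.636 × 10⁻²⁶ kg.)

λ = 12.9 pm

KE = (3/2)k_BT = 1.5 × 1.381 × 10⁻²³ × 965 = 1.999 × 10⁻²⁰ J.
p = √(2mKE) = √(2 × 6.636 × 10⁻²⁶ × 1.999 × 10⁻²⁰) = 5.151 × 10⁻²³ kg·m/s.
λ = h/p = 1.29 × 10⁻¹¹ m = 12.9 pm.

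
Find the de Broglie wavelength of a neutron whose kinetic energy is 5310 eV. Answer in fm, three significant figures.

λ = 393 fm

KE = 5310 eV = 8.507 × 10⁻¹⁶ J.
p = √(2mKE) = √(2 × 1.675 × 10⁻²⁷ × 8.507 × 10⁻¹⁶) = 1.688 × 10⁻²¹ kg·m/s.
λ = h/p = 6.626 × 10⁻³⁴ / 1.688 × 10⁻²¹ = 3.93 × 10⁻¹³ m = 393 fm.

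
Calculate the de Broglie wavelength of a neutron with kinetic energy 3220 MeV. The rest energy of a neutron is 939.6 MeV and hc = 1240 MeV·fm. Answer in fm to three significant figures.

λ = 0.306 fm

Total energy E = KE + m₀c² = 3220 + 939.6 = 4159.6 MeV.
(pc)² = E² − (m₀c²)² = (4159.6)² − (939.6)² = 1.642 × 10⁷ MeV², so pc = 4052 MeV.
λ = hc/(pc) = 1240 MeV·fm / 4052 MeV = 0.306 fm.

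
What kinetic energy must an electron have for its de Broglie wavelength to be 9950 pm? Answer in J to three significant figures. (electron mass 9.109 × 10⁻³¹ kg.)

KE = 2.43 × 10⁻²¹ J

p = h/λ = 6.626 × 10⁻³⁴ / 9.950 × 10⁻⁹ = 6.659 × 10⁻²⁶ kg·m/s.
KE = p²/(2m) = (6.659 × 10⁻²⁶)² / (2 × 9.109 × 10⁻³¹) = 2.434 × 10⁻²¹ J = 2.43 × 10⁻²¹ J.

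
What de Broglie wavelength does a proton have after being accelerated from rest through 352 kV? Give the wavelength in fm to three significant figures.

KE = eV = 1.602 × 10⁻¹⁹ × 3.520 × 10⁵ = 5.639 × 10⁻¹⁴ J.
p = √(2mKE) = √(2 × 1.673 × 10⁻²⁷ × 5.639 × 10⁻¹⁴) = 1.374 × 10⁻²⁰ kg·m/s.
λ = h/p = 6.626 × 10⁻³⁴ / 1.374 × 10⁻²⁰ = 4.82 × 10⁻¹⁴ m = 48.2 fm.

λ = 48.2 fm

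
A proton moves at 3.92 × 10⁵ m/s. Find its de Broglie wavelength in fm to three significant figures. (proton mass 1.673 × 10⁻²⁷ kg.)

p = mv = 1.673 × 10⁻²⁷ × 3.92 × 10⁵ = 6.558 × 10⁻²² kg·m/s.
λ = h/p = 6.626 × 10⁻³⁴ / 6.558 × 10⁻²² = 1.01 × 10⁻¹² m = 1010 fm.

λ = 1010 fm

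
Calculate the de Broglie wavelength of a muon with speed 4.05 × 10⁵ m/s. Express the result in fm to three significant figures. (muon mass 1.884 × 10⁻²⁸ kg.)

p = mv = 1.884 × 10⁻²⁸ × 4.05 × 10⁵ = 7.630 × 10⁻²³ kg·m/s.
λ = h/p = 6.626 × 10⁻³⁴ / 7.630 × 10⁻²³ = 8.68 × 10⁻¹² m = 8680 fm.

λ = 8680 fm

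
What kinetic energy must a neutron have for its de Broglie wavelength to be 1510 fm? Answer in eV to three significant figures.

p = h/λ = 6.626 × 10⁻³⁴ / 1.510 × 10⁻¹² = 4.388 × 10⁻²² kg·m/s.
KE = p²/(2m) = (4.388 × 10⁻²²)² / (2 × 1.675 × 10⁻²⁷) = 5.748 × 10⁻¹⁷ J = 359 eV.

KE = 359 eV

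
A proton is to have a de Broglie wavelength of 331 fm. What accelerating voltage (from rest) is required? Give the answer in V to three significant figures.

p = h/λ = 6.626 × 10⁻³⁴ / 3.310 × 10⁻¹³ = 2.002 × 10⁻²¹ kg·m/s.
KE = p²/(2m) = 1.198 × 10⁻¹⁵ J.
V = KE/e = 1.198 × 10⁻¹⁵ / (1.602 × 10⁻¹⁹) = 7480 V.

V = 7480 V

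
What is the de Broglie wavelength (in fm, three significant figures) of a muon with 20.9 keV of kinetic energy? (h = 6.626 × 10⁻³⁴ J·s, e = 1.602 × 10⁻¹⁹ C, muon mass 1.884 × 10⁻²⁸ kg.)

KE = 20.9 keV = 3.348 × 10⁻¹⁵ J.
p = √(2mKE) = √(2 × 1.884 × 10⁻²⁸ × 3.348 × 10⁻¹⁵) = 1.123 × 10⁻²¹ kg·m/s.
λ = h/p = 6.626 × 10⁻³⁴ / 1.123 × 10⁻²¹ = 5.90 × 10⁻¹³ m = 590 fm.

λ = 590 fm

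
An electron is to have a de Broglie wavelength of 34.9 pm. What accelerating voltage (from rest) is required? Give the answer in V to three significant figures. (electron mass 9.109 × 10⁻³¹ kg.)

V = 1240 V

p = h/λ = 6.626 × 10⁻³⁴ / 3.490 × 10⁻¹¹ = 1.899 × 10⁻²³ kg·m/s.
KE = p²/(2m) = 1.979 × 10⁻¹⁶ J.
V = KE/e = 1.979 × 10⁻¹⁶ / (1.602 × 10⁻¹⁹) = 1240 V.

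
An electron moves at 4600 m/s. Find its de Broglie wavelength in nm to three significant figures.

p = mv = 9.109 × 10⁻³¹ × 4600 = 4.190 × 10⁻²⁷ kg·m/s.
λ = h/p = 6.626 × 10⁻³⁴ / 4.190 × 10⁻²⁷ = 1.58 × 10⁻⁷ m = 158 nm.

λ = 158 nm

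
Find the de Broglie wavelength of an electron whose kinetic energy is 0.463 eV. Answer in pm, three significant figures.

λ = 1800 pm

KE = 0.463 eV = 7.417 × 10⁻²⁰ J.
p = √(2mKE) = √(2 × 9.109 × 10⁻³¹ × 7.417 × 10⁻²⁰) = 3.676 × 10⁻²⁵ kg·m/s.
λ = h/p = 6.626 × 10⁻³⁴ / 3.676 × 10⁻²⁵ = 1.80 × 10⁻⁹ m = 1800 pm.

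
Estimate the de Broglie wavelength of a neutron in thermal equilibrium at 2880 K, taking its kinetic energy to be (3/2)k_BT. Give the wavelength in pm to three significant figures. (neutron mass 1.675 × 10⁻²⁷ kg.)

KE = (3/2)k_BT = 1.5 × 1.381 × 10⁻²³ × 2880 = 5.966 × 10⁻²⁰ J.
p = √(2mKE) = √(2 × 1.675 × 10⁻²⁷ × 5.966 × 10⁻²⁰) = 1.414 × 10⁻²³ kg·m/s.
λ = h/p = 4.69 × 10⁻¹¹ m = 46.9 pm.

λ = 46.9 pm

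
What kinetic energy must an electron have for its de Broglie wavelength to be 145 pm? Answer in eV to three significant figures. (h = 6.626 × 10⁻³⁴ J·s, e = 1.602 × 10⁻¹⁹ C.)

p = h/λ = 6.626 × 10⁻³⁴ / 1.450 × 10⁻¹⁰ = 4.570 × 10⁻²⁴ kg·m/s.
KE = p²/(2m) = (4.570 × 10⁻²⁴)² / (2 × 9.109 × 10⁻³¹) = 1.146 × 10⁻¹⁷ J = 71.5 eV.

KE = 71.5 eV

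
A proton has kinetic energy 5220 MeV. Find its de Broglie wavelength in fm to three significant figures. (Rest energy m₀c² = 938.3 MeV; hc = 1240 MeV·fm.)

λ = 0.204 fm

Total energy E = KE + m₀c² = 5220 + 938.3 = 6158.3 MeV.
(pc)² = E² − (m₀c²)² = (6158.3)² − (938.3)² = 3.704 × 10⁷ MeV², so pc = 6086 MeV.
λ = hc/(pc) = 1240 MeV·fm / 6086 MeV = 0.204 fm.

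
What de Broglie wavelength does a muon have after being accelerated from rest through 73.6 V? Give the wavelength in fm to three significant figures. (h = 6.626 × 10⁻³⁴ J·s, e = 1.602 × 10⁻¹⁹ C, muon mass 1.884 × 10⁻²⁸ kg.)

λ = 9940 fm

KE = eV = 1.602 × 10⁻¹⁹ × 73.60 = 1.179 × 10⁻¹⁷ J.
p = √(2mKE) = √(2 × 1.884 × 10⁻²⁸ × 1.179 × 10⁻¹⁷) = 6.665 × 10⁻²³ kg·m/s.
λ = h/p = 6.626 × 10⁻³⁴ / 6.665 × 10⁻²³ = 9.94 × 10⁻¹² m = 9940 fm.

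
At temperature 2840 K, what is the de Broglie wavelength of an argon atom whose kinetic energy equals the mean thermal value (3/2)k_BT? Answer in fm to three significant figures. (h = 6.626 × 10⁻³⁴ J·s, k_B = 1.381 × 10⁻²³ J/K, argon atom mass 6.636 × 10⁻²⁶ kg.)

KE = (3/2)k_BT = 1.5 × 1.381 × 10⁻²³ × 2840 = 5.883 × 10⁻²⁰ J.
p = √(2mKE) = √(2 × 6.636 × 10⁻²⁶ × 5.883 × 10⁻²⁰) = 8.836 × 10⁻²³ kg·m/s.
λ = h/p = 7.50 × 10⁻¹² m = 7500 fm.

λ = 7500 fm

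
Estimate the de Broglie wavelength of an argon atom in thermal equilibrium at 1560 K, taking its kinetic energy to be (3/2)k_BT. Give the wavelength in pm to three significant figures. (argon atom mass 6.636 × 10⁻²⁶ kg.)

KE = (3/2)k_BT = 1.5 × 1.381 × 10⁻²³ × 1560 = 3.232 × 10⁻²⁰ J.
p = √(2mKE) = √(2 × 6.636 × 10⁻²⁶ × 3.232 × 10⁻²⁰) = 6.549 × 10⁻²³ kg·m/s.
λ = h/p = 1.01 × 10⁻¹¹ m = 10.1 pm.

λ = 10.1 pm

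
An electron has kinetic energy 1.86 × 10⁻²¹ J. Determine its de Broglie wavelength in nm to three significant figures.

p = √(2mKE) = √(2 × 9.109 × 10⁻³¹ × 1.860 × 10⁻²¹) = 5.821 × 10⁻²⁶ kg·m/s.
λ = h/p = 6.626 × 10⁻³⁴ / 5.821 × 10⁻²⁶ = 1.14 × 10⁻⁸ m = 11.4 nm.

λ = 11.4 nm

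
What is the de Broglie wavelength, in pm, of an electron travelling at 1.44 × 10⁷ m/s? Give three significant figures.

p = mv = 9.109 × 10⁻³¹ × 1.44 × 10⁷ = 1.312 × 10⁻²³ kg·m/s.
λ = h/p = 6.626 × 10⁻³⁴ / 1.312 × 10⁻²³ = 5.05 × 10⁻¹¹ m = 50.5 pm.

λ = 50.5 pm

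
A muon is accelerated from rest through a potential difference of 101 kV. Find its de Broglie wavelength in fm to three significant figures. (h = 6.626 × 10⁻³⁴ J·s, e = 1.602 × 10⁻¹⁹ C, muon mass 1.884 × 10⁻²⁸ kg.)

KE = eV = 1.602 × 10⁻¹⁹ × 1.010 × 10⁵ = 1.618 × 10⁻¹⁴ J.
p = √(2mKE) = √(2 × 1.884 × 10⁻²⁸ × 1.618 × 10⁻¹⁴) = 2.469 × 10⁻²¹ kg·m/s.
λ = h/p = 6.626 × 10⁻³⁴ / 2.469 × 10⁻²¹ = 2.68 × 10⁻¹³ m = 268 fm.

λ = 268 fm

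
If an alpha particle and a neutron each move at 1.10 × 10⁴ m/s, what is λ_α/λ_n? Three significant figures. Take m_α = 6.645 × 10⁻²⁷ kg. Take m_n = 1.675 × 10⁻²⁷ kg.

λ_α/λ_n = 0.252

At fixed v, p = mv so λ = h/(mv) ∝ 1/m.
λ_α/λ_n = m_n/m_α = 1.675 × 10⁻²⁷/6.645 × 10⁻²⁷ = 0.252.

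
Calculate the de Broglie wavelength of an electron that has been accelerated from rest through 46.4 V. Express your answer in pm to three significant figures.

λ = 180 pm

KE = eV = 1.602 × 10⁻¹⁹ × 46.40 = 7.433 × 10⁻¹⁸ J.
p = √(2mKE) = √(2 × 9.109 × 10⁻³¹ × 7.433 × 10⁻¹⁸) = 3.680 × 10⁻²⁴ kg·m/s.
λ = h/p = 6.626 × 10⁻³⁴ / 3.680 × 10⁻²⁴ = 1.80 × 10⁻¹⁰ m = 180 pm.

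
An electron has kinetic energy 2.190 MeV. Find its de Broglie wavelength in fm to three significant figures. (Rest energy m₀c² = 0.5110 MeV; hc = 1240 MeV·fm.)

Total energy E = KE + m₀c² = 2.190 + 0.5110 = 2.7010 MeV.
(pc)² = E² − (m₀c²)² = (2.7010)² − (0.5110)² = 7.034 MeV², so pc = 2.652 MeV.
λ = hc/(pc) = 1240 MeV·fm / 2.652 MeV = 468 fm.

λ = 468 fm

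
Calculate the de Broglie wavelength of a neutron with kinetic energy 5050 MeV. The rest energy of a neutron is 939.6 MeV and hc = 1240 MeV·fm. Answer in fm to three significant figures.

Total energy E = KE + m₀c² = 5050 + 939.6 = 5989.6 MeV.
(pc)² = E² − (m₀c²)² = (5989.6)² − (939.6)² = 3.499 × 10⁷ MeV², so pc = 5915 MeV.
λ = hc/(pc) = 1240 MeV·fm / 5915 MeV = 0.210 fm.

λ = 0.210 fm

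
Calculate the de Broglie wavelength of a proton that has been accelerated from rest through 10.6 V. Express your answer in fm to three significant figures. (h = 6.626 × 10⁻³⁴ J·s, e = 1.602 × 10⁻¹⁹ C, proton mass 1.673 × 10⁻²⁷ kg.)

λ = 8790 fm

KE = eV = 1.602 × 10⁻¹⁹ × 10.60 = 1.698 × 10⁻¹⁸ J.
p = √(2mKE) = √(2 × 1.673 × 10⁻²⁷ × 1.698 × 10⁻¹⁸) = 7.538 × 10⁻²³ kg·m/s.
λ = h/p = 6.626 × 10⁻³⁴ / 7.538 × 10⁻²³ = 8.79 × 10⁻¹² m = 8790 fm.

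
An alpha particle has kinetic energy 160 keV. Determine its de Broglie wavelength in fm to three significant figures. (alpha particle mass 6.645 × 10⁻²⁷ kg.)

KE = 160 keV = 2.563 × 10⁻¹⁴ J.
p = √(2mKE) = √(2 × 6.645 × 10⁻²⁷ × 2.563 × 10⁻¹⁴) = 1.846 × 10⁻²⁰ kg·m/s.
λ = h/p = 6.626 × 10⁻³⁴ / 1.846 × 10⁻²⁰ = 3.59 × 10⁻¹⁴ m = 35.9 fm.

λ = 35.9 fm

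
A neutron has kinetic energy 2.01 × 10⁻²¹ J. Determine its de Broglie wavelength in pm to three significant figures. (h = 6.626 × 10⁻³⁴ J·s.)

p = √(2mKE) = √(2 × 1.675 × 10⁻²⁷ × 2.010 × 10⁻²¹) = 2.595 × 10⁻²⁴ kg·m/s.
λ = h/p = 6.626 × 10⁻³⁴ / 2.595 × 10⁻²⁴ = 2.55 × 10⁻¹⁰ m = 255 pm.

λ = 255 pm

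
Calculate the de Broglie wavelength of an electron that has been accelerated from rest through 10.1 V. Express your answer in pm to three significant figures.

KE = eV = 1.602 × 10⁻¹⁹ × 10.10 = 1.618 × 10⁻¹⁸ J.
p = √(2mKE) = √(2 × 9.109 × 10⁻³¹ × 1.618 × 10⁻¹⁸) = 1.717 × 10⁻²⁴ kg·m/s.
λ = h/p = 6.626 × 10⁻³⁴ / 1.717 × 10⁻²⁴ = 3.86 × 10⁻¹⁰ m = 386 pm.

λ = 386 pm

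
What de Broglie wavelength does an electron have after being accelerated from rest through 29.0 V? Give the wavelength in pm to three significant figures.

KE = eV = 1.602 × 10⁻¹⁹ × 29.00 = 4.646 × 10⁻¹⁸ J.
p = √(2mKE) = √(2 × 9.109 × 10⁻³¹ × 4.646 × 10⁻¹⁸) = 2.909 × 10⁻²⁴ kg·m/s.
λ = h/p = 6.626 × 10⁻³⁴ / 2.909 × 10⁻²⁴ = 2.28 × 10⁻¹⁰ m = 228 pm.

λ = 228 pm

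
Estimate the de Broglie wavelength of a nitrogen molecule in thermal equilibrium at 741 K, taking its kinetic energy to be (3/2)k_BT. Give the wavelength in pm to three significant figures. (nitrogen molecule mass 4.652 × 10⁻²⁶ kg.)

KE = (3/2)k_BT = 1.5 × 1.381 × 10⁻²³ × 741 = 1.535 × 10⁻²⁰ J.
p = √(2mKE) = √(2 × 4.652 × 10⁻²⁶ × 1.535 × 10⁻²⁰) = 3.779 × 10⁻²³ kg·m/s.
λ = h/p = 1.75 × 10⁻¹¹ m = 17.5 pm.

λ = 17.5 pm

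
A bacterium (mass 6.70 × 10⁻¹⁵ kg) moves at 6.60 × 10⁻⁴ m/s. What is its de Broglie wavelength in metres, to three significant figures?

p = mv = 6.70 × 10⁻¹⁵ × 6.60 × 10⁻⁴ = 4.422 × 10⁻¹⁸ kg·m/s.
λ = h/p = 6.626 × 10⁻³⁴ / 4.422 × 10⁻¹⁸ = 1.50 × 10⁻¹⁶ m.

λ = 1.50 × 10⁻¹⁶ m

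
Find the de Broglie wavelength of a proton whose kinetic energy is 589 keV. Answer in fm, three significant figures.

KE = 589 keV = 9.436 × 10⁻¹⁴ J.
p = √(2mKE) = √(2 × 1.673 × 10⁻²⁷ × 9.436 × 10⁻¹⁴) = 1.777 × 10⁻²⁰ kg·m/s.
λ = h/p = 6.626 × 10⁻³⁴ / 1.777 × 10⁻²⁰ = 3.73 × 10⁻¹⁴ m = 37.3 fm.

λ = 37.3 fm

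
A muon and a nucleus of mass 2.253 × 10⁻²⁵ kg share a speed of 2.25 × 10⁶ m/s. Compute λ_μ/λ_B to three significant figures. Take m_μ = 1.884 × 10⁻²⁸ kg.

λ_μ/λ_B = 1200

At fixed v, p = mv so λ = h/(mv) ∝ 1/m.
λ_μ/λ_B = m_B/m_μ = 2.253 × 10⁻²⁵/1.884 × 10⁻²⁸ = 1200.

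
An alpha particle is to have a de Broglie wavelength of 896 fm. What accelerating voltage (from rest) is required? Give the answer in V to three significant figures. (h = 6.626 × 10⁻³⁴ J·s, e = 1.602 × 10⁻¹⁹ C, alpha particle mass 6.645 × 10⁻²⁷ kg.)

p = h/λ = 6.626 × 10⁻³⁴ / 8.960 × 10⁻¹³ = 7.395 × 10⁻²² kg·m/s.
KE = p²/(2m) = 4.115 × 10⁻¹⁷ J.
V = KE/2e = 4.115 × 10⁻¹⁷ / (2 × 1.602 × 10⁻¹⁹) = 128 V.

V = 128 V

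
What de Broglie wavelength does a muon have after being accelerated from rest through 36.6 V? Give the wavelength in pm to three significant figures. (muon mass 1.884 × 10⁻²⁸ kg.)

λ = 14.1 pm

KE = eV = 1.602 × 10⁻¹⁹ × 36.60 = 5.863 × 10⁻¹⁸ J.
p = √(2mKE) = √(2 × 1.884 × 10⁻²⁸ × 5.863 × 10⁻¹⁸) = 4.700 × 10⁻²³ kg·m/s.
λ = h/p = 6.626 × 10⁻³⁴ / 4.700 × 10⁻²³ = 1.41 × 10⁻¹¹ m = 14.1 pm.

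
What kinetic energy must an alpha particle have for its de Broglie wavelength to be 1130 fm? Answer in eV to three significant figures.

KE = 161 eV

p = h/λ = 6.626 × 10⁻³⁴ / 1.130 × 10⁻¹² = 5.864 × 10⁻²² kg·m/s.
KE = p²/(2m) = (5.864 × 10⁻²²)² / (2 × 6.645 × 10⁻²⁷) = 2.587 × 10⁻¹⁷ J = 161 eV.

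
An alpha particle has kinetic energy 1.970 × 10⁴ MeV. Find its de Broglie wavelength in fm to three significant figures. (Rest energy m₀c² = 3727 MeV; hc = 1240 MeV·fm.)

λ = 0.0536 fm

Total energy E = KE + m₀c² = 1.970 × 10⁴ + 3727 = 23427 MeV.
(pc)² = E² − (m₀c²)² = (23427)² − (3727)² = 5.349 × 10⁸ MeV², so pc = 2.313 × 10⁴ MeV.
λ = hc/(pc) = 1240 MeV·fm / 2.313 × 10⁴ MeV = 0.0536 fm.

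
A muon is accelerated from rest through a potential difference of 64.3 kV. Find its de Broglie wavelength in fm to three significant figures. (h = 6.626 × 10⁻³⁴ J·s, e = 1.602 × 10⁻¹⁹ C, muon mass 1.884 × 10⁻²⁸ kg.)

KE = eV = 1.602 × 10⁻¹⁹ × 6.430 × 10⁴ = 1.030 × 10⁻¹⁴ J.
p = √(2mKE) = √(2 × 1.884 × 10⁻²⁸ × 1.030 × 10⁻¹⁴) = 1.970 × 10⁻²¹ kg·m/s.
λ = h/p = 6.626 × 10⁻³⁴ / 1.970 × 10⁻²¹ = 3.36 × 10⁻¹³ m = 336 fm.

λ = 336 fm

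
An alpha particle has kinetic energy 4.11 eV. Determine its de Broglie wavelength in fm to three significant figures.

KE = 4.11 eV = 6.584 × 10⁻¹⁹ J.
p = √(2mKE) = √(2 × 6.645 × 10⁻²⁷ × 6.584 × 10⁻¹⁹) = 9.354 × 10⁻²³ kg·m/s.
λ = h/p = 6.626 × 10⁻³⁴ / 9.354 × 10⁻²³ = 7.08 × 10⁻¹² m = 7080 fm.

λ = 7080 fm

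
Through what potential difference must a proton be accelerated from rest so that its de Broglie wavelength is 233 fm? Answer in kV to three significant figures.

p = h/λ = 6.626 × 10⁻³⁴ / 2.330 × 10⁻¹³ = 2.844 × 10⁻²¹ kg·m/s.
KE = p²/(2m) = 2.417 × 10⁻¹⁵ J.
V = KE/e = 2.417 × 10⁻¹⁵ / (1.602 × 10⁻¹⁹) = 15.1 kV.

V = 15.1 kV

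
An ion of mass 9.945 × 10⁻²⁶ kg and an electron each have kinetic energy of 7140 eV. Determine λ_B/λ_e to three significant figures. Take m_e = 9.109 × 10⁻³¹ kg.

λ_B/λ_e = 3.03 × 10⁻³

At fixed KE, p = √(2mKE) so λ = h/p ∝ 1/√m.
λ_B/λ_e = √(m_e/m_B) = √(9.109 × 10⁻³¹/9.945 × 10⁻²⁶) = √(9.159 × 10⁻⁶) = 3.03 × 10⁻³.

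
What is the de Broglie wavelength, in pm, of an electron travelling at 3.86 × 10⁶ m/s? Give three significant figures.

λ = 188 pm

p = mv = 9.109 × 10⁻³¹ × 3.86 × 10⁶ = 3.516 × 10⁻²⁴ kg·m/s.
λ = h/p = 6.626 × 10⁻³⁴ / 3.516 × 10⁻²⁴ = 1.88 × 10⁻¹⁰ m = 188 pm.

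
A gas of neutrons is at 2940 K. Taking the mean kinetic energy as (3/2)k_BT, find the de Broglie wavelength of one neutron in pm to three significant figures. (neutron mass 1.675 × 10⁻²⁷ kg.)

KE = (3/2)k_BT = 1.5 × 1.381 × 10⁻²³ × 2940 = 6.090 × 10⁻²⁰ J.
p = √(2mKE) = √(2 × 1.675 × 10⁻²⁷ × 6.090 × 10⁻²⁰) = 1.428 × 10⁻²³ kg·m/s.
λ = h/p = 4.64 × 10⁻¹¹ m = 46.4 pm.

λ = 46.4 pm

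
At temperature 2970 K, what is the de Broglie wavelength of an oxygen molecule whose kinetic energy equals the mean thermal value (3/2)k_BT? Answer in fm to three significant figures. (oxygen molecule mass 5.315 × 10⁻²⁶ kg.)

KE = (3/2)k_BT = 1.5 × 1.381 × 10⁻²³ × 2970 = 6.152 × 10⁻²⁰ J.
p = √(2mKE) = √(2 × 5.315 × 10⁻²⁶ × 6.152 × 10⁻²⁰) = 8.087 × 10⁻²³ kg·m/s.
λ = h/p = 8.19 × 10⁻¹² m = 8190 fm.

λ = 8190 fm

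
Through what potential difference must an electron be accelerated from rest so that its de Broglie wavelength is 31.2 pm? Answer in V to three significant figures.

V = 1550 V

p = h/λ = 6.626 × 10⁻³⁴ / 3.120 × 10⁻¹¹ = 2.124 × 10⁻²³ kg·m/s.
KE = p²/(2m) = 2.476 × 10⁻¹⁶ J.
V = KE/e = 2.476 × 10⁻¹⁶ / (1.602 × 10⁻¹⁹) = 1550 V.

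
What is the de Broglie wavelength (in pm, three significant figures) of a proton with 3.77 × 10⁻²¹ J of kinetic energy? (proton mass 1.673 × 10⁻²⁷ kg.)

p = √(2mKE) = √(2 × 1.673 × 10⁻²⁷ × 3.770 × 10⁻²¹) = 3.552 × 10⁻²⁴ kg·m/s.
λ = h/p = 6.626 × 10⁻³⁴ / 3.552 × 10⁻²⁴ = 1.87 × 10⁻¹⁰ m = 187 pm.

λ = 187 pm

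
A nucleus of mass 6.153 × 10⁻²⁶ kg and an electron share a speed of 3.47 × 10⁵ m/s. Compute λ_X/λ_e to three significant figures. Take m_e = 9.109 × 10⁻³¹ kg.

λ_X/λ_e = 1.48 × 10⁻⁵

At fixed v, p = mv so λ = h/(mv) ∝ 1/m.
λ_X/λ_e = m_e/m_X = 9.109 × 10⁻³¹/6.153 × 10⁻²⁶ = 1.48 × 10⁻⁵.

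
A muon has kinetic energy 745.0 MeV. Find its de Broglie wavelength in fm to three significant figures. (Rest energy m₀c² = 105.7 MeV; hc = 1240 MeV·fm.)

λ = 1.47 fm

Total energy E = KE + m₀c² = 745.0 + 105.7 = 850.7 MeV.
(pc)² = E² − (m₀c²)² = (850.7)² − (105.7)² = 7.125 × 10⁵ MeV², so pc = 844.1 MeV.
λ = hc/(pc) = 1240 MeV·fm / 844.1 MeV = 1.47 fm.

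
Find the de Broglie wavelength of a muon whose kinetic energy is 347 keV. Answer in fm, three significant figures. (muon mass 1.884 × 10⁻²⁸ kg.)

λ = 145 fm

KE = 347 keV = 5.559 × 10⁻¹⁴ J.
p = √(2mKE) = √(2 × 1.884 × 10⁻²⁸ × 5.559 × 10⁻¹⁴) = 4.577 × 10⁻²¹ kg·m/s.
λ = h/p = 6.626 × 10⁻³⁴ / 4.577 × 10⁻²¹ = 1.45 × 10⁻¹³ m = 145 fm.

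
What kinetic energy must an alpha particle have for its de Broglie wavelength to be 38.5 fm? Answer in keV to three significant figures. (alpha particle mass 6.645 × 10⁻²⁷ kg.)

KE = 139 keV

p = h/λ = 6.626 × 10⁻³⁴ / 3.850 × 10⁻¹⁴ = 1.721 × 10⁻²⁰ kg·m/s.
KE = p²/(2m) = (1.721 × 10⁻²⁰)² / (2 × 6.645 × 10⁻²⁷) = 2.229 × 10⁻¹⁴ J = 139 keV.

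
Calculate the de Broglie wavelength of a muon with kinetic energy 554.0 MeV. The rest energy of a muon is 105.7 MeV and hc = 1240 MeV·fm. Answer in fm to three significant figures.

Total energy E = KE + m₀c² = 554.0 + 105.7 = 659.7 MeV.
(pc)² = E² − (m₀c²)² = (659.7)² − (105.7)² = 4.240 × 10⁵ MeV², so pc = 651.2 MeV.
λ = hc/(pc) = 1240 MeV·fm / 651.2 MeV = 1.90 fm.

λ = 1.90 fm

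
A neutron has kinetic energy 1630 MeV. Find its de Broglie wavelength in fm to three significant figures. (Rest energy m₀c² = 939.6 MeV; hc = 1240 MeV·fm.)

λ = 0.518 fm

Total energy E = KE + m₀c² = 1630 + 939.6 = 2569.6 MeV.
(pc)² = E² − (m₀c²)² = (2569.6)² − (939.6)² = 5.720 × 10⁶ MeV², so pc = 2392 MeV.
λ = hc/(pc) = 1240 MeV·fm / 2392 MeV = 0.518 fm.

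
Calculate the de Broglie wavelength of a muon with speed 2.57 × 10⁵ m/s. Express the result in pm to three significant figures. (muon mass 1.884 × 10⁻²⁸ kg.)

p = mv = 1.884 × 10⁻²⁸ × 2.57 × 10⁵ = 4.842 × 10⁻²³ kg·m/s.
λ = h/p = 6.626 × 10⁻³⁴ / 4.842 × 10⁻²³ = 1.37 × 10⁻¹¹ m = 13.7 pm.

λ = 13.7 pm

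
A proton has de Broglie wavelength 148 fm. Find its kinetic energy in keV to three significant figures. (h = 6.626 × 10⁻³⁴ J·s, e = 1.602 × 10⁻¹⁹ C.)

KE = 37.4 keV

p = h/λ = 6.626 × 10⁻³⁴ / 1.480 × 10⁻¹³ = 4.477 × 10⁻²¹ kg·m/s.
KE = p²/(2m) = (4.477 × 10⁻²¹)² / (2 × 1.673 × 10⁻²⁷) = 5.990 × 10⁻¹⁵ J = 37.4 keV.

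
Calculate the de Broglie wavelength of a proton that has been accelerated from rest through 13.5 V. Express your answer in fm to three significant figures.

λ = 7790 fm

KE = eV = 1.602 × 10⁻¹⁹ × 13.50 = 2.163 × 10⁻¹⁸ J.
p = √(2mKE) = √(2 × 1.673 × 10⁻²⁷ × 2.163 × 10⁻¹⁸) = 8.507 × 10⁻²³ kg·m/s.
λ = h/p = 6.626 × 10⁻³⁴ / 8.507 × 10⁻²³ = 7.79 × 10⁻¹² m = 7790 fm.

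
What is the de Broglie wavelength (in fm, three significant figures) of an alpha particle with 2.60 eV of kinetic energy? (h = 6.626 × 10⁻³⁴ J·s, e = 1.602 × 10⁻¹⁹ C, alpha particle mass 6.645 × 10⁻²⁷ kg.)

KE = 2.60 eV = 4.165 × 10⁻¹⁹ J.
p = √(2mKE) = √(2 × 6.645 × 10⁻²⁷ × 4.165 × 10⁻¹⁹) = 7.440 × 10⁻²³ kg·m/s.
λ = h/p = 6.626 × 10⁻³⁴ / 7.440 × 10⁻²³ = 8.91 × 10⁻¹² m = 8910 fm.

λ = 8910 fm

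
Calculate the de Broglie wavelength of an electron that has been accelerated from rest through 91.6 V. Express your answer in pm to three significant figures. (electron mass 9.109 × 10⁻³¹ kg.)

KE = eV = 1.602 × 10⁻¹⁹ × 91.60 = 1.467 × 10⁻¹⁷ J.
p = √(2mKE) = √(2 × 9.109 × 10⁻³¹ × 1.467 × 10⁻¹⁷) = 5.170 × 10⁻²⁴ kg·m/s.
λ = h/p = 6.626 × 10⁻³⁴ / 5.170 × 10⁻²⁴ = 1.28 × 10⁻¹⁰ m = 128 pm.

λ = 128 pm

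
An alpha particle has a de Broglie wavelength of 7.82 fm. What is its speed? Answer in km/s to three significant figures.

v = 1.28 × 10⁴ km/s

p = h/λ = 6.626 × 10⁻³⁴ / 7.820 × 10⁻¹⁵ = 8.473 × 10⁻²⁰ kg·m/s.
v = p/m = 8.473 × 10⁻²⁰ / 6.645 × 10⁻²⁷ = 1.28 × 10⁷ m/s = 1.28 × 10⁴ km/s.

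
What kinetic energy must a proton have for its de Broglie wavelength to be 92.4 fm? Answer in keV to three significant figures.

p = h/λ = 6.626 × 10⁻³⁴ / 9.240 × 10⁻¹⁴ = 7.171 × 10⁻²¹ kg·m/s.
KE = p²/(2m) = (7.171 × 10⁻²¹)² / (2 × 1.673 × 10⁻²⁷) = 1.537 × 10⁻¹⁴ J = 95.9 keV.

KE = 95.9 keV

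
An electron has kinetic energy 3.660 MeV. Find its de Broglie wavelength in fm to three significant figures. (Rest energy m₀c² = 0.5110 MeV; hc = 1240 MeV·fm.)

λ = 300 fm

Total energy E = KE + m₀c² = 3.660 + 0.5110 = 4.1710 MeV.
(pc)² = E² − (m₀c²)² = (4.1710)² − (0.5110)² = 17.14 MeV², so pc = 4.140 MeV.
λ = hc/(pc) = 1240 MeV·fm / 4.140 MeV = 300 fm.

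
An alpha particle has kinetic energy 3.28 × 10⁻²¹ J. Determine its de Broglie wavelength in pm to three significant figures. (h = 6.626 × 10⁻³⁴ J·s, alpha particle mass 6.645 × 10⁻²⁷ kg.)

p = √(2mKE) = √(2 × 6.645 × 10⁻²⁷ × 3.280 × 10⁻²¹) = 6.602 × 10⁻²⁴ kg·m/s.
λ = h/p = 6.626 × 10⁻³⁴ / 6.602 × 10⁻²⁴ = 1.00 × 10⁻¹⁰ m = 100 pm.

λ = 100 pm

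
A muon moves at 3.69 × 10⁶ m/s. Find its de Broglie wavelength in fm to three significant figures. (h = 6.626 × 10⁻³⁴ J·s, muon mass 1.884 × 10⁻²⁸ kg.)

λ = 953 fm

p = mv = 1.884 × 10⁻²⁸ × 3.69 × 10⁶ = 6.952 × 10⁻²² kg·m/s.
λ = h/p = 6.626 × 10⁻³⁴ / 6.952 × 10⁻²² = 9.53 × 10⁻¹³ m = 953 fm.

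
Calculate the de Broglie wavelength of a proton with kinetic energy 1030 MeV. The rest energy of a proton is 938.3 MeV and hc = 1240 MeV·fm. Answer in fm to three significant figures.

Total energy E = KE + m₀c² = 1030 + 938.3 = 1968.3 MeV.
(pc)² = E² − (m₀c²)² = (1968.3)² − (938.3)² = 2.994 × 10⁶ MeV², so pc = 1730 MeV.
λ = hc/(pc) = 1240 MeV·fm / 1730 MeV = 0.717 fm.

λ = 0.717 fm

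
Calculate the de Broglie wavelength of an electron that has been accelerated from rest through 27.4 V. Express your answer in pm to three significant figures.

λ = 234 pm

KE = eV = 1.602 × 10⁻¹⁹ × 27.40 = 4.389 × 10⁻¹⁸ J.
p = √(2mKE) = √(2 × 9.109 × 10⁻³¹ × 4.389 × 10⁻¹⁸) = 2.828 × 10⁻²⁴ kg·m/s.
λ = h/p = 6.626 × 10⁻³⁴ / 2.828 × 10⁻²⁴ = 2.34 × 10⁻¹⁰ m = 234 pm.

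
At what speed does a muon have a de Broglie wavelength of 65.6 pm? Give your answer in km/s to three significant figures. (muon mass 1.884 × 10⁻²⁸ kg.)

v = 53.6 km/s

p = h/λ = 6.626 × 10⁻³⁴ / 6.560 × 10⁻¹¹ = 1.010 × 10⁻²³ kg·m/s.
v = p/m = 1.010 × 10⁻²³ / 1.884 × 10⁻²⁸ = 5.36 × 10⁴ m/s = 53.6 km/s.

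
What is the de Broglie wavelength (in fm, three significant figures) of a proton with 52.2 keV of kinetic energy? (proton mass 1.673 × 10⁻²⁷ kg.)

KE = 52.2 keV = 8.362 × 10⁻¹⁵ J.
p = √(2mKE) = √(2 × 1.673 × 10⁻²⁷ × 8.362 × 10⁻¹⁵) = 5.290 × 10⁻²¹ kg·m/s.
λ = h/p = 6.626 × 10⁻³⁴ / 5.290 × 10⁻²¹ = 1.25 × 10⁻¹³ m = 125 fm.

λ = 125 fm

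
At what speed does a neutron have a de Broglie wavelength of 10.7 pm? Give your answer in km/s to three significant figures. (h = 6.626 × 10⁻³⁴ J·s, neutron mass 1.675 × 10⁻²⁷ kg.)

p = h/λ = 6.626 × 10⁻³⁴ / 1.070 × 10⁻¹¹ = 6.193 × 10⁻²³ kg·m/s.
v = p/m = 6.193 × 10⁻²³ / 1.675 × 10⁻²⁷ = 3.70 × 10⁴ m/s = 37.0 km/s.

v = 37.0 km/s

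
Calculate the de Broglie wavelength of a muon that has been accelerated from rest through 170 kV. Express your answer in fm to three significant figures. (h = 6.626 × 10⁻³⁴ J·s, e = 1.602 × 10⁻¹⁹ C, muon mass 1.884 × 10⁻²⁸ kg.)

KE = eV = 1.602 × 10⁻¹⁹ × 1.700 × 10⁵ = 2.723 × 10⁻¹⁴ J.
p = √(2mKE) = √(2 × 1.884 × 10⁻²⁸ × 2.723 × 10⁻¹⁴) = 3.203 × 10⁻²¹ kg·m/s.
λ = h/p = 6.626 × 10⁻³⁴ / 3.203 × 10⁻²¹ = 2.07 × 10⁻¹³ m = 207 fm.

λ = 207 fm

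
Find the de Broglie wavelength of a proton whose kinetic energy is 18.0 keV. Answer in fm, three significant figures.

KE = 18.0 keV = 2.884 × 10⁻¹⁵ J.
p = √(2mKE) = √(2 × 1.673 × 10⁻²⁷ × 2.884 × 10⁻¹⁵) = 3.106 × 10⁻²¹ kg·m/s.
λ = h/p = 6.626 × 10⁻³⁴ / 3.106 × 10⁻²¹ = 2.13 × 10⁻¹³ m = 213 fm.

λ = 213 fm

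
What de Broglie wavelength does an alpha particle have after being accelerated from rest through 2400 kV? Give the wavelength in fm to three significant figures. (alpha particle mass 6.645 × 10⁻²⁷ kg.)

KE = 2eV = 2 × 1.602 × 10⁻¹⁹ × 2.400 × 10⁶ = 7.690 × 10⁻¹³ J.
p = √(2mKE) = √(2 × 6.645 × 10⁻²⁷ × 7.690 × 10⁻¹³) = 1.011 × 10⁻¹⁹ kg·m/s.
λ = h/p = 6.626 × 10⁻³⁴ / 1.011 × 10⁻¹⁹ = 6.55 × 10⁻¹⁵ m = 6.55 fm.

λ = 6.55 fm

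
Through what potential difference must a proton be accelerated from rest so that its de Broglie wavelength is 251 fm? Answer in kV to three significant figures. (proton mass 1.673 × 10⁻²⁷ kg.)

p = h/λ = 6.626 × 10⁻³⁴ / 2.510 × 10⁻¹³ = 2.640 × 10⁻²¹ kg·m/s.
KE = p²/(2m) = 2.083 × 10⁻¹⁵ J.
V = KE/e = 2.083 × 10⁻¹⁵ / (1.602 × 10⁻¹⁹) = 13.0 kV.

V = 13.0 kV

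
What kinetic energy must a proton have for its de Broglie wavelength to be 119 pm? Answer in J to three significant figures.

p = h/λ = 6.626 × 10⁻³⁴ / 1.190 × 10⁻¹⁰ = 5.568 × 10⁻²⁴ kg·m/s.
KE = p²/(2m) = (5.568 × 10⁻²⁴)² / (2 × 1.673 × 10⁻²⁷) = 9.266 × 10⁻²¹ J = 9.27 × 10⁻²¹ J.

KE = 9.27 × 10⁻²¹ J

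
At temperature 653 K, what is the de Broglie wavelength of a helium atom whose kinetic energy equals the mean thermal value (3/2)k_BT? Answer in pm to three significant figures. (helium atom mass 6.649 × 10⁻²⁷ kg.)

KE = (3/2)k_BT = 1.5 × 1.381 × 10⁻²³ × 653 = 1.353 × 10⁻²⁰ J.
p = √(2mKE) = √(2 × 6.649 × 10⁻²⁷ × 1.353 × 10⁻²⁰) = 1.341 × 10⁻²³ kg·m/s.
λ = h/p = 4.94 × 10⁻¹¹ m = 49.4 pm.

λ = 49.4 pm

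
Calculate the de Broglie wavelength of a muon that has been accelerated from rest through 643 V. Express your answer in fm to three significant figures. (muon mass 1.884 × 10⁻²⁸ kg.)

KE = eV = 1.602 × 10⁻¹⁹ × 643.0 = 1.030 × 10⁻¹⁶ J.
p = √(2mKE) = √(2 × 1.884 × 10⁻²⁸ × 1.030 × 10⁻¹⁶) = 1.970 × 10⁻²² kg·m/s.
λ = h/p = 6.626 × 10⁻³⁴ / 1.970 × 10⁻²² = 3.36 × 10⁻¹² m = 3360 fm.

λ = 3360 fm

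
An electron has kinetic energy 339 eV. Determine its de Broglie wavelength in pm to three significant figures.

KE = 339 eV = 5.431 × 10⁻¹⁷ J.
p = √(2mKE) = √(2 × 9.109 × 10⁻³¹ × 5.431 × 10⁻¹⁷) = 9.947 × 10⁻²⁴ kg·m/s.
λ = h/p = 6.626 × 10⁻³⁴ / 9.947 × 10⁻²⁴ = 6.66 × 10⁻¹¹ m = 66.6 pm.

λ = 66.6 pm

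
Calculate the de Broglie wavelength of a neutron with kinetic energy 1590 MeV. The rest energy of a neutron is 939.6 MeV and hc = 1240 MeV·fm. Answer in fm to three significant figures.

λ = 0.528 fm

Total energy E = KE + m₀c² = 1590 + 939.6 = 2529.6 MeV.
(pc)² = E² − (m₀c²)² = (2529.6)² − (939.6)² = 5.516 × 10⁶ MeV², so pc = 2349 MeV.
λ = hc/(pc) = 1240 MeV·fm / 2349 MeV = 0.528 fm.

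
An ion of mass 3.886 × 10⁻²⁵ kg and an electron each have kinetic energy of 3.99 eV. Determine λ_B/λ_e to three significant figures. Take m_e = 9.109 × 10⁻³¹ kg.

At fixed KE, p = √(2mKE) so λ = h/p ∝ 1/√m.
λ_B/λ_e = √(m_e/m_B) = √(9.109 × 10⁻³¹/3.886 × 10⁻²⁵) = √(2.344 × 10⁻⁶) = 1.53 × 10⁻³.

λ_B/λ_e = 1.53 × 10⁻³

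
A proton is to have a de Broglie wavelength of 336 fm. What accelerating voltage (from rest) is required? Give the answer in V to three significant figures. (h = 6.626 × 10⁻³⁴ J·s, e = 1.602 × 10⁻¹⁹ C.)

V = 7250 V

p = h/λ = 6.626 × 10⁻³⁴ / 3.360 × 10⁻¹³ = 1.972 × 10⁻²¹ kg·m/s.
KE = p²/(2m) = 1.162 × 10⁻¹⁵ J.
V = KE/e = 1.162 × 10⁻¹⁵ / (1.602 × 10⁻¹⁹) = 7250 V.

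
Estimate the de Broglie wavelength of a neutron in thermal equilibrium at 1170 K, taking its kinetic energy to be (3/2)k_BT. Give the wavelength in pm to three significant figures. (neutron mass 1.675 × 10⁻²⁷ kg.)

KE = (3/2)k_BT = 1.5 × 1.381 × 10⁻²³ × 1170 = 2.424 × 10⁻²⁰ J.
p = √(2mKE) = √(2 × 1.675 × 10⁻²⁷ × 2.424 × 10⁻²⁰) = 9.011 × 10⁻²⁴ kg·m/s.
λ = h/p = 7.35 × 10⁻¹¹ m = 73.5 pm.

λ = 73.5 pm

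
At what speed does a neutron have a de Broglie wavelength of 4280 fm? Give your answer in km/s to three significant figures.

p = h/λ = 6.626 × 10⁻³⁴ / 4.280 × 10⁻¹² = 1.548 × 10⁻²² kg·m/s.
v = p/m = 1.548 × 10⁻²² / 1.675 × 10⁻²⁷ = 9.24 × 10⁴ m/s = 92.4 km/s.

v = 92.4 km/s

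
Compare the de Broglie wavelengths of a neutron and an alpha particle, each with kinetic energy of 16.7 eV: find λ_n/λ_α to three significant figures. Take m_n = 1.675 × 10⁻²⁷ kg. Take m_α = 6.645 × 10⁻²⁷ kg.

At fixed KE, p = √(2mKE) so λ = h/p ∝ 1/√m.
λ_n/λ_α = √(m_α/m_n) = √(6.645 × 10⁻²⁷/1.675 × 10⁻²⁷) = √(3.967) = 1.99.

λ_n/λ_α = 1.99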